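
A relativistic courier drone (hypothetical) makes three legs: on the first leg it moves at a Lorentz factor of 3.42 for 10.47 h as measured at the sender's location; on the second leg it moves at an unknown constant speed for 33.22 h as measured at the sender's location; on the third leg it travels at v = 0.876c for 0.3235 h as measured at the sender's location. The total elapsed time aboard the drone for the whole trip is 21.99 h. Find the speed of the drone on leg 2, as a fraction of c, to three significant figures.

Leg 1: γ = 3.42; τ_1 = 10.47/3.420 = 3.061 h.
Leg 2: speed unknown; τ_2 = 33.22/γ_2.
Leg 3: γ = 1/√(1 − 0.876²) = 1/√0.2326 = 2.073; τ_3 = 0.3235/2.073 = 0.1560 h.
Total proper time: 3.061 + τ_2 + 0.1560 = 21.99, so τ_2 = 21.99 − 3.217 = 18.77 h.
γ_2 = 33.22/18.77 = 1.770; β = √(1 − 1/γ²) = √0.6807.

β = 0.825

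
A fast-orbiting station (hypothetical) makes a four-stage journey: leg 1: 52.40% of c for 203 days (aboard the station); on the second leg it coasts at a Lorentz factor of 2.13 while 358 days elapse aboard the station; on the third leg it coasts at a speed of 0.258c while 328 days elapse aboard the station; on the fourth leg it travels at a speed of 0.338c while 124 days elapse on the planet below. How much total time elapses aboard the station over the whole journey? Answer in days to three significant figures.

Leg 1: 203 days is already measured aboard the station.
Leg 2: 358 days is already measured aboard the station.
Leg 3: 328 days is already measured aboard the station.
Leg 4: γ = 1/√(1 − 0.338²) = 1/√0.8858 = 1.063; τ_4 = 124/1.063 = 116.7 days.
Total: 203.0 + 358.0 + 328.0 + 116.7 days.

τ = 1010 days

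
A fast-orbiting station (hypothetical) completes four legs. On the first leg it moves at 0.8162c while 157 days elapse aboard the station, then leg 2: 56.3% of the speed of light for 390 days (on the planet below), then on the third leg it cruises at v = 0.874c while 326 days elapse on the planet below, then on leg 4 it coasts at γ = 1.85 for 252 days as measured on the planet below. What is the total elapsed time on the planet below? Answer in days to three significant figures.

Leg 1: γ = 1/√(1 − 0.8162²) = 1/√0.3338 = 1.731; Δt_1 = 1.731 × 157 = 271.7 days.
Leg 2: 390 days is already measured on the planet below.
Leg 3: 326 days is already measured on the planet below.
Leg 4: 252 days is already measured on the planet below.
Total: 271.7 + 390.0 + 326.0 + 252.0 days.

Δt = 1240 days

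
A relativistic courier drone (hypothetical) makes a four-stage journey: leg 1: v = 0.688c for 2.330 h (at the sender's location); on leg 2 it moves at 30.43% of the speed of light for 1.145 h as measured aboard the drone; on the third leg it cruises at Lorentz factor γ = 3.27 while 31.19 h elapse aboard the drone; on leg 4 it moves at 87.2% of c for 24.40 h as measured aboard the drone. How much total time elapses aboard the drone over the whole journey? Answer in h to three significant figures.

τ = 58.4 h

Leg 1: γ = 1/√(1 − 0.688²) = 1/√0.5267 = 1.378; τ_1 = 2.330/1.378 = 1.691 h.
Leg 2: 1.145 h is already measured aboard the drone.
Leg 3: 31.19 h is already measured aboard the drone.
Leg 4: 24.40 h is already measured aboard the drone.
Total: 1.691 + 1.145 + 31.19 + 24.40 h.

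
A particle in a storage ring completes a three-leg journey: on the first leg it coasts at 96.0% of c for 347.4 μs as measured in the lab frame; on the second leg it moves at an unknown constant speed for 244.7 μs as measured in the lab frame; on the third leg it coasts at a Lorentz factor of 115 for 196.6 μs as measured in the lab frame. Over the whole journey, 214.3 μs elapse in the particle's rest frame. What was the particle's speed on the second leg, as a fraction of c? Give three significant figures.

β = 0.882

Leg 1: β = 0.960; γ = 1/√(1 − 0.960²) = 1/√0.07840 = 3.571; τ_1 = 347.4/3.571 = 97.27 μs.
Leg 2: speed unknown; τ_2 = 244.7/γ_2.
Leg 3: γ = 115; τ_3 = 196.6/115.0 = 1.710 μs.
Total proper time: 97.27 + τ_2 + 1.710 = 214.3, so τ_2 = 214.3 − 98.98 = 115.3 μs.
γ_2 = 244.7/115.3 = 2.122; β = √(1 − 1/γ²) = √0.7779.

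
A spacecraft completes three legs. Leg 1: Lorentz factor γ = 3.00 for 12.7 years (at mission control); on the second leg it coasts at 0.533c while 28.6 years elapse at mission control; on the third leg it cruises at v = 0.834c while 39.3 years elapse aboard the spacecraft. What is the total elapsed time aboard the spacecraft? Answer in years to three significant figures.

Leg 1: γ = 3.00; τ_1 = 12.7/3.000 = 4.233 years.
Leg 2: γ = 1/√(1 − 0.533²) = 1/√0.7159 = 1.182; τ_2 = 28.6/1.182 = 24.20 years.
Leg 3: 39.3 years is already measured aboard the spacecraft.
Total: 4.233 + 24.20 + 39.30 years.

τ = 67.7 years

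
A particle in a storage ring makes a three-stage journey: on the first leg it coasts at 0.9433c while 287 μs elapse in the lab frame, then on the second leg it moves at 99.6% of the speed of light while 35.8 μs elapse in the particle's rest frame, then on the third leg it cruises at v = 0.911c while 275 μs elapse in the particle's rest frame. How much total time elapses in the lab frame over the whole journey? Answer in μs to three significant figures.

Δt = 1350 μs

Leg 1: 287 μs is already measured in the lab frame.
Leg 2: β = 0.996; γ = 1/√(1 − 0.996²) = 1/√0.007984 = 11.19; Δt_2 = 11.19 × 35.8 = 400.7 μs.
Leg 3: γ = 1/√(1 − 0.911²) = 1/√0.1701 = 2.425; Δt_3 = 2.425 × 275 = 666.8 μs.
Total: 287.0 + 400.7 + 666.8 μs.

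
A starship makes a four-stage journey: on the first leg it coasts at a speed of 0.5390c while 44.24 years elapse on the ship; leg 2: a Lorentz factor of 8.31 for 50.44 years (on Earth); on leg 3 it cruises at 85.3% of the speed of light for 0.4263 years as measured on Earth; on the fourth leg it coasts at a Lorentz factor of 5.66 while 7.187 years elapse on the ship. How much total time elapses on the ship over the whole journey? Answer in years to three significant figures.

τ = 57.7 years

Leg 1: 44.24 years is already measured on the ship.
Leg 2: γ = 8.31; τ_2 = 50.44/8.310 = 6.070 years.
Leg 3: β = 0.853; γ = 1/√(1 − 0.853²) = 1/√0.2724 = 1.916; τ_3 = 0.4263/1.916 = 0.2225 years.
Leg 4: 7.187 years is already measured on the ship.
Total: 44.24 + 6.070 + 0.2225 + 7.187 years.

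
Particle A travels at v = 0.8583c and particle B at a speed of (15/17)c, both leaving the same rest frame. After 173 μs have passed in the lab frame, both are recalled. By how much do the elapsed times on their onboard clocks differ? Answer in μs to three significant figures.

|τ_A − τ_B| = 7.36 μs

A: γ = 1/√(1 − 0.8583²) = 1/√0.2633 = 1.949; τ_A = 173/1.949 = 88.77 μs.
B: γ = 1/√(1 − (15/17)²) = 17/8 = 2.125; τ_B = 173/2.125 = 81.41 μs.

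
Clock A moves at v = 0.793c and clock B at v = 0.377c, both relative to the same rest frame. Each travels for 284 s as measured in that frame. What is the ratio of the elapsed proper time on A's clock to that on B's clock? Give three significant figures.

A: γ = 1/√(1 − 0.793²) = 1/√0.3712 = 1.641. B: γ = 1/√(1 − 0.377²) = 1/√0.8579 = 1.080.
τ_A/τ_B = γ_B/γ_A = 1.080/1.641 = 0.6578, so τ_A/τ_B = 0.6578.

τ_A/τ_B = 0.658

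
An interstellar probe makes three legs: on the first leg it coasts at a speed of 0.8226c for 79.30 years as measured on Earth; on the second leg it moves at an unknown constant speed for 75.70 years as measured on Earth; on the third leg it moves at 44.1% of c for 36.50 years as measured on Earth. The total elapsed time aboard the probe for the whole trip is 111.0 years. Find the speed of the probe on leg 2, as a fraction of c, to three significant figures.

β = 0.899

Leg 1: γ = 1/√(1 − 0.8226²) = 1/√0.3233 = 1.759; τ_1 = 79.30/1.759 = 45.09 years.
Leg 2: speed unknown; τ_2 = 75.70/γ_2.
Leg 3: β = 0.441; γ = 1/√(1 − 0.441²) = 1/√0.8055 = 1.114; τ_3 = 36.50/1.114 = 32.76 years.
Total proper time: 45.09 + τ_2 + 32.76 = 111.0, so τ_2 = 111.0 − 77.85 = 33.15 years.
γ_2 = 75.70/33.15 = 2.284; β = √(1 − 1/γ²) = √0.8082.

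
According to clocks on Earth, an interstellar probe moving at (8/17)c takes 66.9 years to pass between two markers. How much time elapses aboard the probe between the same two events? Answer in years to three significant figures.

τ = 59.0 years

γ = 1/√(1 − (8/17)²) = 17/15 ≈ 1.133
The interval measured on Earth is the dilated one; the clock aboard the probe measures the proper time τ = Δt/γ = 66.9/1.133 years.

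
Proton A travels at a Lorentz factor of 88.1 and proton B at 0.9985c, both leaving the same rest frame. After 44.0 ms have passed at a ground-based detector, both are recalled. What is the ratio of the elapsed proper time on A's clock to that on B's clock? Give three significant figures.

A: γ = 88.1. B: γ = 1/√(1 − 0.9985²) = 1/√0.002998 = 18.26.
τ_A/τ_B = γ_B/γ_A = 18.26/88.10 = 0.2073, so τ_A/τ_B = 0.2073.

τ_A/τ_B = 0.207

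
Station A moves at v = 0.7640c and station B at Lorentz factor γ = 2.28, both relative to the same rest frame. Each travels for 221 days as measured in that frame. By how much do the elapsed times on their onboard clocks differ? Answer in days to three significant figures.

|τ_A − τ_B| = 45.7 days

A: γ = 1/√(1 − 0.7640²) = 1/√0.4163 = 1.550; τ_A = 221/1.550 = 142.6 days.
B: γ = 2.28; τ_B = 221/2.280 = 96.93 days.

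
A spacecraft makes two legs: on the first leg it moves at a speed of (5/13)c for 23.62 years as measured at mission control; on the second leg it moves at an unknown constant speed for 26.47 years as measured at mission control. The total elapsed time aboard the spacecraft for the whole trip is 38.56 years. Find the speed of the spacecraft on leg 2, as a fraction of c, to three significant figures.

β = 0.774

Leg 1: γ = 1/√(1 − (5/13)²) = 13/12 ≈ 1.083; τ_1 = 23.62/1.083 = 21.80 years.
Leg 2: speed unknown; τ_2 = 26.47/γ_2.
Total proper time: 21.80 + τ_2 = 38.56, so τ_2 = 38.56 − 21.80 = 16.76 years.
γ_2 = 26.47/16.76 = 1.580; β = √(1 − 1/γ²) = √0.5992.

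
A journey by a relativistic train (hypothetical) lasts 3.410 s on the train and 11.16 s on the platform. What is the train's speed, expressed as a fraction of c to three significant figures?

β = 0.952

The proper time is measured on the train (both events occur at the train's location); Δt is measured on the platform. γ = Δt/τ = 11.16/3.410 = 3.273.
β = √(1 − 1/γ²) = √(1 − 0.09336) = √0.9066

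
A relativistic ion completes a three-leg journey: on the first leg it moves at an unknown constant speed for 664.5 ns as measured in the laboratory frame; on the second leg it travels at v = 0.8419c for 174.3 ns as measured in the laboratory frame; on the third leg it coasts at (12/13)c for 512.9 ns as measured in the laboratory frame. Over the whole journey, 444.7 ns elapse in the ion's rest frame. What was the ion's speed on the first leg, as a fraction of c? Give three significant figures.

β = 0.973

Leg 1: speed unknown; τ_1 = 664.5/γ_1.
Leg 2: γ = 1/√(1 − 0.8419²) = 1/√0.2912 = 1.853; τ_2 = 174.3/1.853 = 94.06 ns.
Leg 3: γ = 1/√(1 − (12/13)²) = 13/5 = 2.600; τ_3 = 512.9/2.600 = 197.3 ns.
Total proper time: τ_1 + 94.06 + 197.3 = 444.7, so τ_1 = 444.7 − 291.3 = 153.4 ns.
γ_1 = 664.5/153.4 = 4.333; β = √(1 − 1/γ²) = √0.9467.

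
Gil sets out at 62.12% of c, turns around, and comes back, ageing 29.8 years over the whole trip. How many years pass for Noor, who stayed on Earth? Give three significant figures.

Δt = 38.0 years

β = 0.6212; γ = 1/√(1 − 0.6212²) = 1/√0.6141 = 1.276
Earth-frame duration is the dilated interval: Δt = γτ = 1.276 × 29.8 years.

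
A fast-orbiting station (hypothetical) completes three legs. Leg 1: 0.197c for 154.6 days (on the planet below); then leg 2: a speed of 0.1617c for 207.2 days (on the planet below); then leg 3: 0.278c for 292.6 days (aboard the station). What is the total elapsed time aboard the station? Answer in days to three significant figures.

τ = 649 days

Leg 1: γ = 1/√(1 − 0.197²) = 1/√0.9612 = 1.020; τ_1 = 154.6/1.020 = 151.6 days.
Leg 2: γ = 1/√(1 − 0.1617²) = 1/√0.9739 = 1.013; τ_2 = 207.2/1.013 = 204.5 days.
Leg 3: 292.6 days is already measured aboard the station.
Total: 151.6 + 204.5 + 292.6 days.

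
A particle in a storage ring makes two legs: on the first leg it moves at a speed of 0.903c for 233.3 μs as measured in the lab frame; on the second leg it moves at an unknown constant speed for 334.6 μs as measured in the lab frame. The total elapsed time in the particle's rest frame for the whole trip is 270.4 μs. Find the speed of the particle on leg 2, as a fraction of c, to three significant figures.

β = 0.861

Leg 1: γ = 1/√(1 − 0.903²) = 1/√0.1846 = 2.328; τ_1 = 233.3/2.328 = 100.2 μs.
Leg 2: speed unknown; τ_2 = 334.6/γ_2.
Total proper time: 100.2 + τ_2 = 270.4, so τ_2 = 270.4 − 100.2 = 170.2 μs.
γ_2 = 334.6/170.2 = 1.966; β = √(1 − 1/γ²) = √0.7414.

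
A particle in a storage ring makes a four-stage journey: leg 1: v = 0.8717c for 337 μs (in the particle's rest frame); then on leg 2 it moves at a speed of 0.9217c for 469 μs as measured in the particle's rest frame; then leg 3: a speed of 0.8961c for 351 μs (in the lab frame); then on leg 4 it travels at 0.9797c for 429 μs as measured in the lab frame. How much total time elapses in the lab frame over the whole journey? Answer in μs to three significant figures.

Δt = 2680 μs

Leg 1: γ = 1/√(1 − 0.8717²) = 1/√0.2401 = 2.041; Δt_1 = 2.041 × 337 = 687.7 μs.
Leg 2: γ = 1/√(1 − 0.9217²) = 1/√0.1505 = 2.578; Δt_2 = 2.578 × 469 = 1209 μs.
Leg 3: 351 μs is already measured in the lab frame.
Leg 4: 429 μs is already measured in the lab frame.
Total: 687.7 + 1209 + 351.0 + 429.0 μs.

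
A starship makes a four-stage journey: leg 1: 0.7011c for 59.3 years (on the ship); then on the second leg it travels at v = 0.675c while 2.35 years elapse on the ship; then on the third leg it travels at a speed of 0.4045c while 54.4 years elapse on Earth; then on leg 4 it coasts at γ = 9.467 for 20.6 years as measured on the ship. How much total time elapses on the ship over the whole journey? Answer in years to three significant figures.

Leg 1: 59.3 years is already measured on the ship.
Leg 2: 2.35 years is already measured on the ship.
Leg 3: γ = 1/√(1 − 0.4045²) = 1/√0.8364 = 1.093; τ_3 = 54.4/1.093 = 49.75 years.
Leg 4: 20.6 years is already measured on the ship.
Total: 59.30 + 2.350 + 49.75 + 20.60 years.

τ = 132 years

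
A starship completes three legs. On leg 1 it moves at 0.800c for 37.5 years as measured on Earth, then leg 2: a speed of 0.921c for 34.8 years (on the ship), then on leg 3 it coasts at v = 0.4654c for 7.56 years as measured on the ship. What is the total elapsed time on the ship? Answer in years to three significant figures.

τ = 64.9 years

Leg 1: γ = 1/√(1 − 0.800²) = 5/3 ≈ 1.667; τ_1 = 37.5/1.667 = 22.50 years.
Leg 2: 34.8 years is already measured on the ship.
Leg 3: 7.56 years is already measured on the ship.
Total: 22.50 + 34.80 + 7.560 years.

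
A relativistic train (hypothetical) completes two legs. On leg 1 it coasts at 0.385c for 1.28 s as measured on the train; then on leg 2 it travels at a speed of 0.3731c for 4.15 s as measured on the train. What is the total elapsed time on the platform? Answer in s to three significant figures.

Leg 1: γ = 1/√(1 − 0.385²) = 1/√0.8518 = 1.084; Δt_1 = 1.084 × 1.28 = 1.387 s.
Leg 2: γ = 1/√(1 − 0.3731²) = 1/√0.8608 = 1.078; Δt_2 = 1.078 × 4.15 = 4.473 s.
Total: 1.387 + 4.473 s.

Δt = 5.86 s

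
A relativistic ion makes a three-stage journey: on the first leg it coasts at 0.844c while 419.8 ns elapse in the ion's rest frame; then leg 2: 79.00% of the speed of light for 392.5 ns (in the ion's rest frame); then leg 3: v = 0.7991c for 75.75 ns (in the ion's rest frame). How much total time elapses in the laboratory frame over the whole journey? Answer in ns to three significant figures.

Δt = 1550 ns

Leg 1: γ = 1/√(1 − 0.844²) = 1/√0.2877 = 1.864; Δt_1 = 1.864 × 419.8 = 782.7 ns.
Leg 2: β = 0.7900; γ = 1/√(1 − 0.7900²) = 1/√0.3759 = 1.631; Δt_2 = 1.631 × 392.5 = 640.2 ns.
Leg 3: γ = 1/√(1 − 0.7991²) = 1/√0.3614 = 1.663; Δt_3 = 1.663 × 75.75 = 126.0 ns.
Total: 782.7 + 640.2 + 126.0 ns.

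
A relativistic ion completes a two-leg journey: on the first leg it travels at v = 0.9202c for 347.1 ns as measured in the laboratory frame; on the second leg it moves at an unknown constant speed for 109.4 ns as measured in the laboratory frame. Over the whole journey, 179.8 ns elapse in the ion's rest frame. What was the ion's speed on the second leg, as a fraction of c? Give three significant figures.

β = 0.916

Leg 1: γ = 1/√(1 − 0.9202²) = 1/√0.1532 = 2.555; τ_1 = 347.1/2.555 = 135.9 ns.
Leg 2: speed unknown; τ_2 = 109.4/γ_2.
Total proper time: 135.9 + τ_2 = 179.8, so τ_2 = 179.8 − 135.9 = 43.93 ns.
γ_2 = 109.4/43.93 = 2.490; β = √(1 − 1/γ²) = √0.8388.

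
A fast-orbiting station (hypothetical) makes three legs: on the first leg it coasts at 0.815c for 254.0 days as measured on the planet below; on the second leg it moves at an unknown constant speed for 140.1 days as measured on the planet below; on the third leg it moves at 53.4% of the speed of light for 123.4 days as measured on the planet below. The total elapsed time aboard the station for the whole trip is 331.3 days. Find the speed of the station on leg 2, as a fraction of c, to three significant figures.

Leg 1: γ = 1/√(1 − 0.815²) = 1/√0.3358 = 1.726; τ_1 = 254.0/1.726 = 147.2 days.
Leg 2: speed unknown; τ_2 = 140.1/γ_2.
Leg 3: β = 0.534; γ = 1/√(1 − 0.534²) = 1/√0.7148 = 1.183; τ_3 = 123.4/1.183 = 104.3 days.
Total proper time: 147.2 + τ_2 + 104.3 = 331.3, so τ_2 = 331.3 − 251.5 = 79.78 days.
γ_2 = 140.1/79.78 = 1.756; β = √(1 − 1/γ²) = √0.6757.

β = 0.822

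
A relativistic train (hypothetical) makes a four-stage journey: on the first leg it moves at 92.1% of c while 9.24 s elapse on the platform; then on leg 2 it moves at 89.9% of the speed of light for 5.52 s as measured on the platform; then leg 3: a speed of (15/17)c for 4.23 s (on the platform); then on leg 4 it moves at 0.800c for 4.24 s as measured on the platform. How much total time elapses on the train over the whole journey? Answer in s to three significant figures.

Leg 1: β = 0.921; γ = 1/√(1 − 0.921²) = 1/√0.1518 = 2.567; τ_1 = 9.24/2.567 = 3.600 s.
Leg 2: β = 0.899; γ = 1/√(1 − 0.899²) = 1/√0.1918 = 2.283; τ_2 = 5.52/2.283 = 2.417 s.
Leg 3: γ = 1/√(1 − (15/17)²) = 17/8 = 2.125; τ_3 = 4.23/2.125 = 1.991 s.
Leg 4: γ = 1/√(1 − 0.800²) = 1/√0.3600 = 1.667; τ_4 = 4.24/1.667 = 2.544 s.
Total: 3.600 + 2.417 + 1.991 + 2.544 s.

τ = 10.6 s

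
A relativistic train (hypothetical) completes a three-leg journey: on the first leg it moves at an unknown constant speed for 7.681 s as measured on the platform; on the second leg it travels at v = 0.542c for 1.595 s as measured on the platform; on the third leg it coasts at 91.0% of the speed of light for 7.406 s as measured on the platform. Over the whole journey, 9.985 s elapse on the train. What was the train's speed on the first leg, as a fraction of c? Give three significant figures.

β = 0.688

Leg 1: speed unknown; τ_1 = 7.681/γ_1.
Leg 2: γ = 1/√(1 − 0.542²) = 1/√0.7062 = 1.190; τ_2 = 1.595/1.190 = 1.340 s.
Leg 3: β = 0.910; γ = 1/√(1 − 0.910²) = 1/√0.1719 = 2.412; τ_3 = 7.406/2.412 = 3.071 s.
Total proper time: τ_1 + 1.340 + 3.071 = 9.985, so τ_1 = 9.985 − 4.411 = 5.574 s.
γ_1 = 7.681/5.574 = 1.378; β = √(1 − 1/γ²) = √0.4734.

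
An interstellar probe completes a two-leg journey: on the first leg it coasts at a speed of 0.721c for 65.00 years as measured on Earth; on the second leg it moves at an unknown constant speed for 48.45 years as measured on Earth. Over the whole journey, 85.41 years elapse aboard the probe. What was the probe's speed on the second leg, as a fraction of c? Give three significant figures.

Leg 1: γ = 1/√(1 − 0.721²) = 1/√0.4802 = 1.443; τ_1 = 65.00/1.443 = 45.04 years.
Leg 2: speed unknown; τ_2 = 48.45/γ_2.
Total proper time: 45.04 + τ_2 = 85.41, so τ_2 = 85.41 − 45.04 = 40.37 years.
γ_2 = 48.45/40.37 = 1.200; β = √(1 − 1/γ²) = √0.3058.

β = 0.553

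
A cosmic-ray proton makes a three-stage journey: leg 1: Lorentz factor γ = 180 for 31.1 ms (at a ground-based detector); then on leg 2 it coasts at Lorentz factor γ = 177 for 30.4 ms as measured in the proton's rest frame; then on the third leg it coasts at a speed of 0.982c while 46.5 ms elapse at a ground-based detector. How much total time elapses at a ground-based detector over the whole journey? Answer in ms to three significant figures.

Δt = 5460 ms

Leg 1: 31.1 ms is already measured at a ground-based detector.
Leg 2: γ = 177; Δt_2 = 177.0 × 30.4 = 5381 ms.
Leg 3: 46.5 ms is already measured at a ground-based detector.
Total: 31.10 + 5381 + 46.50 ms.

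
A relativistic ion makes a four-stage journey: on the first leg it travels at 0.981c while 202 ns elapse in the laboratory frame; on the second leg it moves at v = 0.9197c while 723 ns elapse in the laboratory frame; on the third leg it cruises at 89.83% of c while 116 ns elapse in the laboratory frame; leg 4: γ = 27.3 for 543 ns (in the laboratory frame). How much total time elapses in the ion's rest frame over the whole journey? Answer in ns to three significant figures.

τ = 394 ns

Leg 1: γ = 1/√(1 − 0.981²) = 1/√0.03764 = 5.154; τ_1 = 202/5.154 = 39.19 ns.
Leg 2: γ = 1/√(1 − 0.9197²) = 1/√0.1542 = 2.547; τ_2 = 723/2.547 = 283.9 ns.
Leg 3: β = 0.8983; γ = 1/√(1 − 0.8983²) = 1/√0.1931 = 2.276; τ_3 = 116/2.276 = 50.97 ns.
Leg 4: γ = 27.3; τ_4 = 543/27.30 = 19.89 ns.
Total: 39.19 + 283.9 + 50.97 + 19.89 ns.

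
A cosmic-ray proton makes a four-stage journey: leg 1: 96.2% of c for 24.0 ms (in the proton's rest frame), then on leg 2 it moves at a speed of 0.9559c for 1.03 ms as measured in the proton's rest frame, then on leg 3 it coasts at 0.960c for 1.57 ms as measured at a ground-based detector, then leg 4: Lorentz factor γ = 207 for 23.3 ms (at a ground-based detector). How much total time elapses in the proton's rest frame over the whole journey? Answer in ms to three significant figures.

Leg 1: 24.0 ms is already measured in the proton's rest frame.
Leg 2: 1.03 ms is already measured in the proton's rest frame.
Leg 3: γ = 1/√(1 − 0.960²) = 25/7 ≈ 3.571; τ_3 = 1.57/3.571 = 0.4396 ms.
Leg 4: γ = 207; τ_4 = 23.3/207.0 = 0.1126 ms.
Total: 24.00 + 1.030 + 0.4396 + 0.1126 ms.

τ = 25.6 ms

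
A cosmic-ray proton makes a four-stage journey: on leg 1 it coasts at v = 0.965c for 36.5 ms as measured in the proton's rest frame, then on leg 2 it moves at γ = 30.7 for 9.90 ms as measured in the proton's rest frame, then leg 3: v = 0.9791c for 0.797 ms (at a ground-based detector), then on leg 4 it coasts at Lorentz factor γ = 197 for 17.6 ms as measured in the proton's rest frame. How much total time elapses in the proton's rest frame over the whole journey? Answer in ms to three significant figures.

Leg 1: 36.5 ms is already measured in the proton's rest frame.
Leg 2: 9.90 ms is already measured in the proton's rest frame.
Leg 3: γ = 1/√(1 − 0.9791²) = 1/√0.04136 = 4.917; τ_3 = 0.797/4.917 = 0.1621 ms.
Leg 4: 17.6 ms is already measured in the proton's rest frame.
Total: 36.50 + 9.900 + 0.1621 + 17.60 ms.

τ = 64.2 ms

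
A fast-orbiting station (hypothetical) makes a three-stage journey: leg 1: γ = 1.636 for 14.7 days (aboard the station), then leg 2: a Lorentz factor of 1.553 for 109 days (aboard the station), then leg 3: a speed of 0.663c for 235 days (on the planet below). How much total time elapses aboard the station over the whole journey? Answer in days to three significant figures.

τ = 300 days

Leg 1: 14.7 days is already measured aboard the station.
Leg 2: 109 days is already measured aboard the station.
Leg 3: γ = 1/√(1 − 0.663²) = 1/√0.5604 = 1.336; τ_3 = 235/1.336 = 175.9 days.
Total: 14.70 + 109.0 + 175.9 days.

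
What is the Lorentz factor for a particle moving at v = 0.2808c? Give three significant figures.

γ = 1/√(1 − 0.2808²) = 1/√0.9212 = 1.042

γ = 1.04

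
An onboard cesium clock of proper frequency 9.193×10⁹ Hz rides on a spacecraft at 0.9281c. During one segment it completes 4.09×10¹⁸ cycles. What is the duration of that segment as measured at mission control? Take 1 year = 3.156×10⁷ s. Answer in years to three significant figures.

Δt = 37.9 years

γ = 1/√(1 − 0.9281²) = 1/√0.1386 = 2.686
Proper time for N cycles: τ = N/f = 4.09×10¹⁸/(9.193×10⁹) = 4.449×10⁸ s = 14.10 years.
Lab-frame duration Δt = γτ = 2.686 × 14.10 = 37.86 years.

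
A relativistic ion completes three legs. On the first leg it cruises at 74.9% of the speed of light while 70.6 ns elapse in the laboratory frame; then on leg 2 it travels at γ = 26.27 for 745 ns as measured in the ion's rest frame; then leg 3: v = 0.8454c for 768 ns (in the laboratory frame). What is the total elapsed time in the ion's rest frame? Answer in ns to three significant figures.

Leg 1: β = 0.749; γ = 1/√(1 − 0.749²) = 1/√0.4390 = 1.509; τ_1 = 70.6/1.509 = 46.78 ns.
Leg 2: 745 ns is already measured in the ion's rest frame.
Leg 3: γ = 1/√(1 − 0.8454²) = 1/√0.2853 = 1.872; τ_3 = 768/1.872 = 410.2 ns.
Total: 46.78 + 745.0 + 410.2 ns.

τ = 1200 ns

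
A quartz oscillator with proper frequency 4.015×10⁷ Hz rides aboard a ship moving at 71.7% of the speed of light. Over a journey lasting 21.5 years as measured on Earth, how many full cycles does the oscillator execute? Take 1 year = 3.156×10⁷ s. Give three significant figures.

β = 0.717; γ = 1/√(1 − 0.717²) = 1/√0.4859 = 1.435
The oscillator's own cycle count is N = f × τ where τ is the proper time on the ship. τ = Δt/γ = 21.5/1.435 = 14.99 years = 4.730×10⁸ s.
N = 4.015×10⁷ × 4.730×10⁸ = 1.899×10¹⁶.

N = 1.90×10¹⁶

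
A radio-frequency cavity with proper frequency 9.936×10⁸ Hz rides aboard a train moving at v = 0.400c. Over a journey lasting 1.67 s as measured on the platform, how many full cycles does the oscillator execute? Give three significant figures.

γ = 1/√(1 − 0.400²) = 1/√0.8400 = 1.091
The oscillator's own cycle count is N = f × τ where τ is the proper time on the train. τ = Δt/γ = 1.67/1.091 = 1.531 s = 1.531×10⁰ s.
N = 9.936×10⁸ × 1.531×10⁰ = 1.521×10⁹.

N = 1.52×10⁹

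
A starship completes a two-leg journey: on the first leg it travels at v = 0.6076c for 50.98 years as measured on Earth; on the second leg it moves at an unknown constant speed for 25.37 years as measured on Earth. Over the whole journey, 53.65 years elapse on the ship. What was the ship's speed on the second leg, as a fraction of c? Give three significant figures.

β = 0.855

Leg 1: γ = 1/√(1 − 0.6076²) = 1/√0.6308 = 1.259; τ_1 = 50.98/1.259 = 40.49 years.
Leg 2: speed unknown; τ_2 = 25.37/γ_2.
Total proper time: 40.49 + τ_2 = 53.65, so τ_2 = 53.65 − 40.49 = 13.16 years.
γ_2 = 25.37/13.16 = 1.928; β = √(1 − 1/γ²) = √0.7309.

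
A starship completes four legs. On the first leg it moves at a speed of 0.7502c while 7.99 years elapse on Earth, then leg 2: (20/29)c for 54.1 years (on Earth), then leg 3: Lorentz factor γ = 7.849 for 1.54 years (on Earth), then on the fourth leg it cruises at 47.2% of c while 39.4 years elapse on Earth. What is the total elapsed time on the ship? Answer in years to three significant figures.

τ = 79.4 years

Leg 1: γ = 1/√(1 − 0.7502²) = 1/√0.4372 = 1.512; τ_1 = 7.99/1.512 = 5.283 years.
Leg 2: γ = 1/√(1 − (20/29)²) = 29/21 ≈ 1.381; τ_2 = 54.1/1.381 = 39.18 years.
Leg 3: γ = 7.849; τ_3 = 1.54/7.849 = 0.1962 years.
Leg 4: β = 0.472; γ = 1/√(1 − 0.472²) = 1/√0.7772 = 1.134; τ_4 = 39.4/1.134 = 34.73 years.
Total: 5.283 + 39.18 + 0.1962 + 34.73 years.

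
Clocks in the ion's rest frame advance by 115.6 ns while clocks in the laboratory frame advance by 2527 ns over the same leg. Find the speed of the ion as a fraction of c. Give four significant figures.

The proper time is measured in the ion's rest frame (both events occur at the ion's location); Δt is measured in the laboratory frame. γ = Δt/τ = 2527/115.6 = 21.86.
β = √(1 − 1/γ²) = √(1 − 0.002093) = √0.9979

β = 0.9990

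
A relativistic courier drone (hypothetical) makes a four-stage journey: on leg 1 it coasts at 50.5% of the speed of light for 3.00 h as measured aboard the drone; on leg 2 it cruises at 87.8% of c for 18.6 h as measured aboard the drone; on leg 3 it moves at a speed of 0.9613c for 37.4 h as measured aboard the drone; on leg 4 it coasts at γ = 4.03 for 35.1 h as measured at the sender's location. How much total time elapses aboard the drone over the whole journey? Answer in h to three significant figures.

τ = 67.7 h

Leg 1: 3.00 h is already measured aboard the drone.
Leg 2: 18.6 h is already measured aboard the drone.
Leg 3: 37.4 h is already measured aboard the drone.
Leg 4: γ = 4.03; τ_4 = 35.1/4.030 = 8.710 h.
Total: 3.000 + 18.60 + 37.40 + 8.710 h.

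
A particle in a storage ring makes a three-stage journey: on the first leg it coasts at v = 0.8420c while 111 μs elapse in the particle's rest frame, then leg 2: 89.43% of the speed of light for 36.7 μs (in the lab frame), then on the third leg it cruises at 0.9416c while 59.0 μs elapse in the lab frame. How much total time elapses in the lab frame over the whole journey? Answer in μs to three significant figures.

Δt = 301 μs

Leg 1: γ = 1/√(1 − 0.8420²) = 1/√0.2910 = 1.854; Δt_1 = 1.854 × 111 = 205.8 μs.
Leg 2: 36.7 μs is already measured in the lab frame.
Leg 3: 59.0 μs is already measured in the lab frame.
Total: 205.8 + 36.70 + 59.00 μs.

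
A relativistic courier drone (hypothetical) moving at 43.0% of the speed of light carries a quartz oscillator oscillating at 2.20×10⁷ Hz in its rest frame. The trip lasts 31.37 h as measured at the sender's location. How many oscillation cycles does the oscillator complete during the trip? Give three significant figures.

β = 0.430; γ = 1/√(1 − 0.430²) = 1/√0.8151 = 1.108
The oscillator's own cycle count is N = f × τ where τ is the proper time aboard the drone. τ = Δt/γ = 31.37/1.108 = 28.32 h = 1.020×10⁵ s.
N = 2.20×10⁷ × 1.020×10⁵ = 2.243×10¹².

N = 2.24×10¹²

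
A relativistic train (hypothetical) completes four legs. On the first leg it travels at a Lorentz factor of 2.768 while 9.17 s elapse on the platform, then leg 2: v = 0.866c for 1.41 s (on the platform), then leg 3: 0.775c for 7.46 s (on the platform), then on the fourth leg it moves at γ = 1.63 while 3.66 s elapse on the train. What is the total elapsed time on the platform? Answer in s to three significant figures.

Δt = 24.0 s

Leg 1: 9.17 s is already measured on the platform.
Leg 2: 1.41 s is already measured on the platform.
Leg 3: 7.46 s is already measured on the platform.
Leg 4: γ = 1.63; Δt_4 = 1.630 × 3.66 = 5.966 s.
Total: 9.170 + 1.410 + 7.460 + 5.966 s.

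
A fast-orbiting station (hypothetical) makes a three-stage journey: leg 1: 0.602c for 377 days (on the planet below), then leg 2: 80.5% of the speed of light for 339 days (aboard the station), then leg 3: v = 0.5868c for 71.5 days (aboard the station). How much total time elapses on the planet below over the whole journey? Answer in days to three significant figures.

Leg 1: 377 days is already measured on the planet below.
Leg 2: β = 0.805; γ = 1/√(1 − 0.805²) = 1/√0.3520 = 1.686; Δt_2 = 1.686 × 339 = 571.4 days.
Leg 3: γ = 1/√(1 − 0.5868²) = 1/√0.6557 = 1.235; Δt_3 = 1.235 × 71.5 = 88.30 days.
Total: 377.0 + 571.4 + 88.30 days.

Δt = 1040 days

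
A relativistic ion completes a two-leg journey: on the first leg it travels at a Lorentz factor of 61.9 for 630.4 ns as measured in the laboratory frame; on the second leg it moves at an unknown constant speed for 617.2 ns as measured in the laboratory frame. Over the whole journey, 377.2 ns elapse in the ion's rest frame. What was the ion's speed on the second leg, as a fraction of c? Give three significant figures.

β = 0.804

Leg 1: γ = 61.9; τ_1 = 630.4/61.90 = 10.18 ns.
Leg 2: speed unknown; τ_2 = 617.2/γ_2.
Total proper time: 10.18 + τ_2 = 377.2, so τ_2 = 377.2 − 10.18 = 367.0 ns.
γ_2 = 617.2/367.0 = 1.682; β = √(1 − 1/γ²) = √0.6464.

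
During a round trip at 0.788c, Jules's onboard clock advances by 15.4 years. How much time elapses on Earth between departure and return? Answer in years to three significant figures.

γ = 1/√(1 − 0.788²) = 1/√0.3791 = 1.624
Earth-frame duration is the dilated interval: Δt = γτ = 1.624 × 15.4 years.

Δt = 25.0 years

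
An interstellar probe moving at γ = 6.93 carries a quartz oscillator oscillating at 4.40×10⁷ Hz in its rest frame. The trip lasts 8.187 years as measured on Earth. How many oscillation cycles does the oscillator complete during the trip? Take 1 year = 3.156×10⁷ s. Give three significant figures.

N = 1.64×10¹⁵

γ = 6.93
The oscillator's own cycle count is N = f × τ where τ is the proper time aboard the probe. τ = Δt/γ = 8.187/6.930 = 1.181 years = 3.728×10⁷ s.
N = 4.40×10⁷ × 3.728×10⁷ = 1.641×10¹⁵.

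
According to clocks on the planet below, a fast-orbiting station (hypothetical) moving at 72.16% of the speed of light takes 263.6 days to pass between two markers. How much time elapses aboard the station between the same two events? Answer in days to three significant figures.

β = 0.7216; γ = 1/√(1 − 0.7216²) = 1/√0.4793 = 1.444
The interval measured on the planet below is the dilated one; the clock aboard the station measures the proper time τ = Δt/γ = 263.6/1.444 days.

τ = 182 days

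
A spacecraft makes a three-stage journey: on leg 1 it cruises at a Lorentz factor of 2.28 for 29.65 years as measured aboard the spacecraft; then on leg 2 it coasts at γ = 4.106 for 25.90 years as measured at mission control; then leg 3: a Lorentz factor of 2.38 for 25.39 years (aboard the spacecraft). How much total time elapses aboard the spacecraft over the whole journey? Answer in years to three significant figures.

Leg 1: 29.65 years is already measured aboard the spacecraft.
Leg 2: γ = 4.106; τ_2 = 25.90/4.106 = 6.308 years.
Leg 3: 25.39 years is already measured aboard the spacecraft.
Total: 29.65 + 6.308 + 25.39 years.

τ = 61.3 years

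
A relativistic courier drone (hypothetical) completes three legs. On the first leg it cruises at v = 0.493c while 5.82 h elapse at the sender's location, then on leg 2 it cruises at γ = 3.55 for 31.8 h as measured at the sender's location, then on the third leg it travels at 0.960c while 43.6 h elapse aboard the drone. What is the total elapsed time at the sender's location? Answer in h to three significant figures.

Δt = 193 h

Leg 1: 5.82 h is already measured at the sender's location.
Leg 2: 31.8 h is already measured at the sender's location.
Leg 3: γ = 1/√(1 − 0.960²) = 25/7 ≈ 3.571; Δt_3 = 3.571 × 43.6 = 155.7 h.
Total: 5.820 + 31.80 + 155.7 h.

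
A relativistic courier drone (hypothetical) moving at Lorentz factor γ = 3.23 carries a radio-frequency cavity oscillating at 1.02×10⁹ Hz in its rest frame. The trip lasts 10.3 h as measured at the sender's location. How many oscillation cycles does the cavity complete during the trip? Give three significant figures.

γ = 3.23
The oscillator's own cycle count is N = f × τ where τ is the proper time aboard the drone. τ = Δt/γ = 10.3/3.230 = 3.189 h = 1.148×10⁴ s.
N = 1.02×10⁹ × 1.148×10⁴ = 1.171×10¹³.

N = 1.17×10¹³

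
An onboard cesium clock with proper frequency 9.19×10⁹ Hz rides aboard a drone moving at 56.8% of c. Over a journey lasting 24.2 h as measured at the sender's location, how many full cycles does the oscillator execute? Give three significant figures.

β = 0.568; γ = 1/√(1 − 0.568²) = 1/√0.6774 = 1.215
The oscillator's own cycle count is N = f × τ where τ is the proper time aboard the drone. τ = Δt/γ = 24.2/1.215 = 19.92 h = 7.170×10⁴ s.
N = 9.19×10⁹ × 7.170×10⁴ = 6.589×10¹⁴.

N = 6.59×10¹⁴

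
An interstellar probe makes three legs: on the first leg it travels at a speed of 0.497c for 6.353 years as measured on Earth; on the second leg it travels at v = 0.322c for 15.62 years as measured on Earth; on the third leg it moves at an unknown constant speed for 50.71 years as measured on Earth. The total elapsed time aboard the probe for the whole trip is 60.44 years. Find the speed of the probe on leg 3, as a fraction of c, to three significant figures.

Leg 1: γ = 1/√(1 − 0.497²) = 1/√0.7530 = 1.152; τ_1 = 6.353/1.152 = 5.513 years.
Leg 2: γ = 1/√(1 − 0.322²) = 1/√0.8963 = 1.056; τ_2 = 15.62/1.056 = 14.79 years.
Leg 3: speed unknown; τ_3 = 50.71/γ_3.
Total proper time: 5.513 + 14.79 + τ_3 = 60.44, so τ_3 = 60.44 − 20.30 = 40.14 years.
γ_3 = 50.71/40.14 = 1.263; β = √(1 − 1/γ²) = √0.3735.

β = 0.611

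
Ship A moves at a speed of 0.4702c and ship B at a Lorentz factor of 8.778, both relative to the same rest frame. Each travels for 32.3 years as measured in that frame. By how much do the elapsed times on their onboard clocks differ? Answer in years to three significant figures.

|τ_A − τ_B| = 24.8 years

A: γ = 1/√(1 − 0.4702²) = 1/√0.7789 = 1.133; τ_A = 32.3/1.133 = 28.51 years.
B: γ = 8.778; τ_B = 32.3/8.778 = 3.680 years.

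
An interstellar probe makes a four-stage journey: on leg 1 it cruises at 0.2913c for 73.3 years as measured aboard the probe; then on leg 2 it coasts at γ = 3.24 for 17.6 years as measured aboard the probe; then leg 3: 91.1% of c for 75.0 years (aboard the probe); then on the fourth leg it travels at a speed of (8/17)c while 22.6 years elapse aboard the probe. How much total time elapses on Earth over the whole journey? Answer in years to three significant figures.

Δt = 341 years

Leg 1: γ = 1/√(1 − 0.2913²) = 1/√0.9151 = 1.045; Δt_1 = 1.045 × 73.3 = 76.62 years.
Leg 2: γ = 3.24; Δt_2 = 3.240 × 17.6 = 57.02 years.
Leg 3: β = 0.911; γ = 1/√(1 − 0.911²) = 1/√0.1701 = 2.425; Δt_3 = 2.425 × 75.0 = 181.9 years.
Leg 4: γ = 1/√(1 − (8/17)²) = 17/15 ≈ 1.133; Δt_4 = 1.133 × 22.6 = 25.61 years.
Total: 76.62 + 57.02 + 181.9 + 25.61 years.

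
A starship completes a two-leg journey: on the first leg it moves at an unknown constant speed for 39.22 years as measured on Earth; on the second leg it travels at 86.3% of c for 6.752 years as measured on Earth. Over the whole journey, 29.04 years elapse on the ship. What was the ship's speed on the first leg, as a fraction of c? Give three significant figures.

Leg 1: speed unknown; τ_1 = 39.22/γ_1.
Leg 2: β = 0.863; γ = 1/√(1 − 0.863²) = 1/√0.2552 = 1.979; τ_2 = 6.752/1.979 = 3.411 years.
Total proper time: τ_1 + 3.411 = 29.04, so τ_1 = 29.04 − 3.411 = 25.63 years.
γ_1 = 39.22/25.63 = 1.530; β = √(1 − 1/γ²) = √0.5730.

β = 0.757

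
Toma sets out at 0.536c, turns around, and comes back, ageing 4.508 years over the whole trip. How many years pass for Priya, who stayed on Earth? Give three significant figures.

Δt = 5.34 years

γ = 1/√(1 − 0.536²) = 1/√0.7127 = 1.185
Earth-frame duration is the dilated interval: Δt = γτ = 1.185 × 4.508 years.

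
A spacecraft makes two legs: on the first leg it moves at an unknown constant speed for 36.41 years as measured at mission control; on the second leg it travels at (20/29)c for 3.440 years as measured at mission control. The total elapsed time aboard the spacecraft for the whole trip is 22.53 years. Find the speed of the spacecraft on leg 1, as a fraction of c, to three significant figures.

β = 0.835

Leg 1: speed unknown; τ_1 = 36.41/γ_1.
Leg 2: γ = 1/√(1 − (20/29)²) = 29/21 ≈ 1.381; τ_2 = 3.440/1.381 = 2.491 years.
Total proper time: τ_1 + 2.491 = 22.53, so τ_1 = 22.53 − 2.491 = 20.04 years.
γ_1 = 36.41/20.04 = 1.817; β = √(1 − 1/γ²) = √0.6971.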